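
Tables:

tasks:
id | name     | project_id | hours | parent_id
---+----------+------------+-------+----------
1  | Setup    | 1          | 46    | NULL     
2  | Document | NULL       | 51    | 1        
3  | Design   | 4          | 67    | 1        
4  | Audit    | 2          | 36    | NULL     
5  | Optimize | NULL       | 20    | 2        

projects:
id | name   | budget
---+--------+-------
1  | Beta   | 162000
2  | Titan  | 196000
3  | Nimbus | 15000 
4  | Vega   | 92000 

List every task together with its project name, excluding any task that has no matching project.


INNER JOIN keeps only tasks rows whose project_id matches an id in projects. Walk through each task:
  - task 1 (Setup): project_id=1 -> matches Beta
  - task 2 (Document): project_id=NULL, no match -> dropped
  - task 3 (Design): project_id=4 -> matches Vega
  - task 4 (Audit): project_id=2 -> matches Titan
  - task 5 (Optimize): project_id=NULL, no match -> dropped
So 2 of 5 rows are dropped.

SQL:
SELECT a.name, b.name AS project
FROM tasks a
INNER JOIN projects b ON a.project_id = b.id

Result:
name   | project
-------+--------
Setup  | Beta   
Design | Vega   
Audit  | Titan  


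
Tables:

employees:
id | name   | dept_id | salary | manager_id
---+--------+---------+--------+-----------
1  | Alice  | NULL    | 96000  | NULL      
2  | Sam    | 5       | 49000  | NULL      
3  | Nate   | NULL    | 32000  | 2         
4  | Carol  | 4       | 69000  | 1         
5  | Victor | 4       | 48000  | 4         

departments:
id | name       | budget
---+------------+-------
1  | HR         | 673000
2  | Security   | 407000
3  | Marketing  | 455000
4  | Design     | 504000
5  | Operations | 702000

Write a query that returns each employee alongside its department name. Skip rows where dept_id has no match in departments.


INNER JOIN keeps only employees rows whose dept_id matches an id in departments. Walk through each employee:
  - employee 1 (Alice): dept_id=NULL, no match -> dropped
  - employee 2 (Sam): dept_id=5 -> matches Operations
  - employee 3 (Nate): dept_id=NULL, no match -> dropped
  - employee 4 (Carol): dept_id=4 -> matches Design
  - employee 5 (Victor): dept_id=4 -> matches Design
So 2 of 5 rows are dropped.

SQL:
SELECT a.name, b.name AS department
FROM employees a
INNER JOIN departments b ON a.dept_id = b.id

Result:
name   | department
-------+-----------
Sam    | Operations
Carol  | Design    
Victor | Design    


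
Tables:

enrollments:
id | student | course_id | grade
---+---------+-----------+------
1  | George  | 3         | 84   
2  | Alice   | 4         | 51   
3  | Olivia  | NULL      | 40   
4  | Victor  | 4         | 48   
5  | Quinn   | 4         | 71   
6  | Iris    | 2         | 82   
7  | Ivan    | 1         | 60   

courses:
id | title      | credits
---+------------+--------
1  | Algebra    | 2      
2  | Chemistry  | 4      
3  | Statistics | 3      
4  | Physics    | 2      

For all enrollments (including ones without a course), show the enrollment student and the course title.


LEFT JOIN keeps every row from enrollments (the left table); where course_id has no match in courses, the course columns become NULL. Walk through each enrollment:
  - enrollment 1 (George): course_id=3 -> matches Statistics
  - enrollment 2 (Alice): course_id=4 -> matches Physics
  - enrollment 3 (Olivia): course_id=NULL, no match -> kept with NULL
  - enrollment 4 (Victor): course_id=4 -> matches Physics
  - enrollment 5 (Quinn): course_id=4 -> matches Physics
  - enrollment 6 (Iris): course_id=2 -> matches Chemistry
  - enrollment 7 (Ivan): course_id=1 -> matches Algebra
All 7 rows appear; 1 has NULL course.

SQL:
SELECT a.student, b.title AS course
FROM enrollments a
LEFT JOIN courses b ON a.course_id = b.id

Result:
student | course    
--------+-----------
George  | Statistics
Alice   | Physics   
Olivia  | NULL      
Victor  | Physics   
Quinn   | Physics   
Iris    | Chemistry 
Ivan    | Algebra   


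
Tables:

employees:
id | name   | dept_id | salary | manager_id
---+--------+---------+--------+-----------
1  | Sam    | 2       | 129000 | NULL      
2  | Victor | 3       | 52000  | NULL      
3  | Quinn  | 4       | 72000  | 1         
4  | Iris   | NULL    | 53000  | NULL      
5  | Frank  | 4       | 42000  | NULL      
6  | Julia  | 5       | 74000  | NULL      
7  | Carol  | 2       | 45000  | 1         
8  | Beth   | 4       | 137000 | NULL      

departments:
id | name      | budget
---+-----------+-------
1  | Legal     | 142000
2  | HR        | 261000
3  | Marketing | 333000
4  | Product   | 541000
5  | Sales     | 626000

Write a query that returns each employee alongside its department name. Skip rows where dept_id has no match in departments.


INNER JOIN keeps only employees rows whose dept_id matches an id in departments. Walk through each employee:
  - employee 1 (Sam): dept_id=2 -> matches HR
  - employee 2 (Victor): dept_id=3 -> matches Marketing
  - employee 3 (Quinn): dept_id=4 -> matches Product
  - employee 4 (Iris): dept_id=NULL, no match -> dropped
  - employee 5 (Frank): dept_id=4 -> matches Product
  - employee 6 (Julia): dept_id=5 -> matches Sales
  - employee 7 (Carol): dept_id=2 -> matches HR
  - employee 8 (Beth): dept_id=4 -> matches Product
So 1 of 8 rows is dropped.

SQL:
SELECT a.name, b.name AS department
FROM employees a
INNER JOIN departments b ON a.dept_id = b.id

Result:
name   | department
-------+-----------
Sam    | HR        
Victor | Marketing 
Quinn  | Product   
Frank  | Product   
Julia  | Sales     
Carol  | HR        
Beth   | Product   


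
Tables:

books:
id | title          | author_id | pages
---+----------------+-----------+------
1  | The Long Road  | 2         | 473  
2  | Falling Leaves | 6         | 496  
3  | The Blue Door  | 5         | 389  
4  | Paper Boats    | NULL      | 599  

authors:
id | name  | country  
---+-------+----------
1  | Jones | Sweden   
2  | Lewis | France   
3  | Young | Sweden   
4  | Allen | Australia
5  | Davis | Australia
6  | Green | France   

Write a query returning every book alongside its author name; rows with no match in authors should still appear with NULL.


LEFT JOIN keeps every row from books (the left table); where author_id has no match in authors, the author columns become NULL. Walk through each book:
  - book 1 (The Long Road): author_id=2 -> matches Lewis
  - book 2 (Falling Leaves): author_id=6 -> matches Green
  - book 3 (The Blue Door): author_id=5 -> matches Davis
  - book 4 (Paper Boats): author_id=NULL, no match -> kept with NULL
All 4 rows appear; 1 has NULL author.

SQL:
SELECT a.title, b.name AS author
FROM books a
LEFT JOIN authors b ON a.author_id = b.id

Result:
title          | author
---------------+-------
The Long Road  | Lewis 
Falling Leaves | Green 
The Blue Door  | Davis 
Paper Boats    | NULL  


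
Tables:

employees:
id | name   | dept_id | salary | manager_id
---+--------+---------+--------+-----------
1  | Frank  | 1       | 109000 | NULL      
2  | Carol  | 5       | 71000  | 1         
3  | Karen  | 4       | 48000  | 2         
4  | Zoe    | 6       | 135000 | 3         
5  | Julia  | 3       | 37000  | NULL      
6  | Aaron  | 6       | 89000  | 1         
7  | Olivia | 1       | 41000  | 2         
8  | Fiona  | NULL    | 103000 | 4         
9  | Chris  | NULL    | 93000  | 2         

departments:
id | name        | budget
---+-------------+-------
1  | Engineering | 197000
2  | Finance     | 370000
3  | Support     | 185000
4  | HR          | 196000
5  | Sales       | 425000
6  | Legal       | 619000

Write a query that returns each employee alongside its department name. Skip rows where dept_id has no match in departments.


INNER JOIN keeps only employees rows whose dept_id matches an id in departments. Walk through each employee:
  - employee 1 (Frank): dept_id=1 -> matches Engineering
  - employee 2 (Carol): dept_id=5 -> matches Sales
  - employee 3 (Karen): dept_id=4 -> matches HR
  - employee 4 (Zoe): dept_id=6 -> matches Legal
  - employee 5 (Julia): dept_id=3 -> matches Support
  - employee 6 (Aaron): dept_id=6 -> matches Legal
  - employee 7 (Olivia): dept_id=1 -> matches Engineering
  - employee 8 (Fiona): dept_id=NULL, no match -> dropped
  - employee 9 (Chris): dept_id=NULL, no match -> dropped
So 2 of 9 rows are dropped.

SQL:
SELECT a.name, b.name AS department
FROM employees a
INNER JOIN departments b ON a.dept_id = b.id

Result:
name   | department 
-------+------------
Frank  | Engineering
Carol  | Sales      
Karen  | HR         
Zoe    | Legal      
Julia  | Support    
Aaron  | Legal      
Olivia | Engineering


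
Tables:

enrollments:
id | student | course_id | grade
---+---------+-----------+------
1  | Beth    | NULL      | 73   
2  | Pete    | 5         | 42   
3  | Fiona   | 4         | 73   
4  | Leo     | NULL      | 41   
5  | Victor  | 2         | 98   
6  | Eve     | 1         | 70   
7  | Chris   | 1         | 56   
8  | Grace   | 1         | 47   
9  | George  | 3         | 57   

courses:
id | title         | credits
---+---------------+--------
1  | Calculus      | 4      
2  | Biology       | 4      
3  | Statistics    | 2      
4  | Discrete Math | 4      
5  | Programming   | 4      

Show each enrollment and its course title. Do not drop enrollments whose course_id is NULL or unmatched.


LEFT JOIN keeps every row from enrollments (the left table); where course_id has no match in courses, the course columns become NULL. Walk through each enrollment:
  - enrollment 1 (Beth): course_id=NULL, no match -> kept with NULL
  - enrollment 2 (Pete): course_id=5 -> matches Programming
  - enrollment 3 (Fiona): course_id=4 -> matches Discrete Math
  - enrollment 4 (Leo): course_id=NULL, no match -> kept with NULL
  - enrollment 5 (Victor): course_id=2 -> matches Biology
  - enrollment 6 (Eve): course_id=1 -> matches Calculus
  - enrollment 7 (Chris): course_id=1 -> matches Calculus
  - enrollment 8 (Grace): course_id=1 -> matches Calculus
  - enrollment 9 (George): course_id=3 -> matches Statistics
All 9 rows appear; 2 have NULL course.

SQL:
SELECT a.student, b.title AS course
FROM enrollments a
LEFT JOIN courses b ON a.course_id = b.id

Result:
student | course       
--------+--------------
Beth    | NULL         
Pete    | Programming  
Fiona   | Discrete Math
Leo     | NULL         
Victor  | Biology      
Eve     | Calculus     
Chris   | Calculus     
Grace   | Calculus     
George  | Statistics   


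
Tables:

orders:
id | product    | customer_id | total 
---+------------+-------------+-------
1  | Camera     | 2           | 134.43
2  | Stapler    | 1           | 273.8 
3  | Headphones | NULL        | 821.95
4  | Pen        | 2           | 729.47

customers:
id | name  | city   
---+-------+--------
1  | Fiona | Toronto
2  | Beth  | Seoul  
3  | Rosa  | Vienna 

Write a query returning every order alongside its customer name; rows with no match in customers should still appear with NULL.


LEFT JOIN keeps every row from orders (the left table); where customer_id has no match in customers, the customer columns become NULL. Walk through each order:
  - order 1 (Camera): customer_id=2 -> matches Beth
  - order 2 (Stapler): customer_id=1 -> matches Fiona
  - order 3 (Headphones): customer_id=NULL, no match -> kept with NULL
  - order 4 (Pen): customer_id=2 -> matches Beth
All 4 rows appear; 1 has NULL customer.

SQL:
SELECT a.product, b.name AS customer
FROM orders a
LEFT JOIN customers b ON a.customer_id = b.id

Result:
product    | customer
-----------+---------
Camera     | Beth    
Stapler    | Fiona   
Headphones | NULL    
Pen        | Beth    


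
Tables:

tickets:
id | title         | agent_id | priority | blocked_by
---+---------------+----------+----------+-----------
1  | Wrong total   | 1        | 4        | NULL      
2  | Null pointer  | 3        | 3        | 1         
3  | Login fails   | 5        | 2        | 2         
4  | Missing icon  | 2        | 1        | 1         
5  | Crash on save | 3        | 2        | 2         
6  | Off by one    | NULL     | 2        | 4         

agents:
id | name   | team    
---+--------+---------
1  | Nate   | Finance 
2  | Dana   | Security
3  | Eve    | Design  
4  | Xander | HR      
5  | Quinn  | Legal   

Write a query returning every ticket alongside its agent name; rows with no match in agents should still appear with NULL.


LEFT JOIN keeps every row from tickets (the left table); where agent_id has no match in agents, the agent columns become NULL. Walk through each ticket:
  - ticket 1 (Wrong total): agent_id=1 -> matches Nate
  - ticket 2 (Null pointer): agent_id=3 -> matches Eve
  - ticket 3 (Login fails): agent_id=5 -> matches Quinn
  - ticket 4 (Missing icon): agent_id=2 -> matches Dana
  - ticket 5 (Crash on save): agent_id=3 -> matches Eve
  - ticket 6 (Off by one): agent_id=NULL, no match -> kept with NULL
All 6 rows appear; 1 has NULL agent.

SQL:
SELECT a.title, b.name AS agent
FROM tickets a
LEFT JOIN agents b ON a.agent_id = b.id

Result:
title         | agent
--------------+------
Wrong total   | Nate 
Null pointer  | Eve  
Login fails   | Quinn
Missing icon  | Dana 
Crash on save | Eve  
Off by one    | NULL 


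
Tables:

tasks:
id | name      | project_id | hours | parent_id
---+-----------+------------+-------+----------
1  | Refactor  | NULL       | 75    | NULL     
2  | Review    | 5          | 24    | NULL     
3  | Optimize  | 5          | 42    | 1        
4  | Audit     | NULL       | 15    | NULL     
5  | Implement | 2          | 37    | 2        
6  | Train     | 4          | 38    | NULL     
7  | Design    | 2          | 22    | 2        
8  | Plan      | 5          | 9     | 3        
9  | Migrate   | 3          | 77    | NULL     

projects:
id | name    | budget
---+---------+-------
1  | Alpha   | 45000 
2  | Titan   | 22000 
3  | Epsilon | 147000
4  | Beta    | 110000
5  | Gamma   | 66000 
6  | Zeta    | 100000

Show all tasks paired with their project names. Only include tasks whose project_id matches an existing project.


INNER JOIN keeps only tasks rows whose project_id matches an id in projects. Walk through each task:
  - task 1 (Refactor): project_id=NULL, no match -> dropped
  - task 2 (Review): project_id=5 -> matches Gamma
  - task 3 (Optimize): project_id=5 -> matches Gamma
  - task 4 (Audit): project_id=NULL, no match -> dropped
  - task 5 (Implement): project_id=2 -> matches Titan
  - task 6 (Train): project_id=4 -> matches Beta
  - task 7 (Design): project_id=2 -> matches Titan
  - task 8 (Plan): project_id=5 -> matches Gamma
  - task 9 (Migrate): project_id=3 -> matches Epsilon
So 2 of 9 rows are dropped.

SQL:
SELECT a.name, b.name AS project
FROM tasks a
INNER JOIN projects b ON a.project_id = b.id

Result:
name      | project
----------+--------
Review    | Gamma  
Optimize  | Gamma  
Implement | Titan  
Train     | Beta   
Design    | Titan  
Plan      | Gamma  
Migrate   | Epsilon


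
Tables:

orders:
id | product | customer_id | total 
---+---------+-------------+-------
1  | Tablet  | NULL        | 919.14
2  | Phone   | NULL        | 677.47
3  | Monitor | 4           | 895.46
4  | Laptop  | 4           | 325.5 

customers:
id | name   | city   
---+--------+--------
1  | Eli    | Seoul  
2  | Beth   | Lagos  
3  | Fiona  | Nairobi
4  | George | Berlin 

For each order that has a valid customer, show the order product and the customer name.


INNER JOIN keeps only orders rows whose customer_id matches an id in customers. Walk through each order:
  - order 1 (Tablet): customer_id=NULL, no match -> dropped
  - order 2 (Phone): customer_id=NULL, no match -> dropped
  - order 3 (Monitor): customer_id=4 -> matches George
  - order 4 (Laptop): customer_id=4 -> matches George
So 2 of 4 rows are dropped.

SQL:
SELECT a.product, b.name AS customer
FROM orders a
INNER JOIN customers b ON a.customer_id = b.id

Result:
product | customer
--------+---------
Monitor | George  
Laptop  | George  


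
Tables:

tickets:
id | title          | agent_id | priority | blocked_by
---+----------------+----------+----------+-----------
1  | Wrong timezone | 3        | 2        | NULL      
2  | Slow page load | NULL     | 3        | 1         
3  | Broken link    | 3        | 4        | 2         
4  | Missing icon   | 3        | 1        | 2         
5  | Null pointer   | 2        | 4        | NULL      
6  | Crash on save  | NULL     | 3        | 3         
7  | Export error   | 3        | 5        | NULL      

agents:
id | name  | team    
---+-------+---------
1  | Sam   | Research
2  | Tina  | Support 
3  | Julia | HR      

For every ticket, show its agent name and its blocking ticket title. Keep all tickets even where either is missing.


Two LEFT JOINs from the same base table tickets: one to agents via agent_id, one to tickets itself via blocked_by. Both are LEFT so every ticket is preserved.
Match against agents:
  - ticket 1 (Wrong timezone): agent_id=3 -> matches Julia
  - ticket 2 (Slow page load): agent_id=NULL, no match -> kept with NULL
  - ticket 3 (Broken link): agent_id=3 -> matches Julia
  - ticket 4 (Missing icon): agent_id=3 -> matches Julia
  - ticket 5 (Null pointer): agent_id=2 -> matches Tina
  - ticket 6 (Crash on save): agent_id=NULL, no match -> kept with NULL
  - ticket 7 (Export error): agent_id=3 -> matches Julia
Match against tickets (self):
  - ticket 1 (Wrong timezone): blocked_by=NULL -> NULL
  - ticket 2 (Slow page load): blocked_by=1 -> Wrong timezone
  - ticket 3 (Broken link): blocked_by=2 -> Slow page load
  - ticket 4 (Missing icon): blocked_by=2 -> Slow page load
  - ticket 5 (Null pointer): blocked_by=NULL -> NULL
  - ticket 6 (Crash on save): blocked_by=3 -> Broken link
  - ticket 7 (Export error): blocked_by=NULL -> NULL

SQL:
SELECT a.title, b.name AS agent, c.title AS blocked_by
FROM tickets a
LEFT JOIN agents b ON a.agent_id = b.id
LEFT JOIN tickets c ON a.blocked_by = c.id

Result:
title          | agent | blocked_by    
---------------+-------+---------------
Wrong timezone | Julia | NULL          
Slow page load | NULL  | Wrong timezone
Broken link    | Julia | Slow page load
Missing icon   | Julia | Slow page load
Null pointer   | Tina  | NULL          
Crash on save  | NULL  | Broken link   
Export error   | Julia | NULL          


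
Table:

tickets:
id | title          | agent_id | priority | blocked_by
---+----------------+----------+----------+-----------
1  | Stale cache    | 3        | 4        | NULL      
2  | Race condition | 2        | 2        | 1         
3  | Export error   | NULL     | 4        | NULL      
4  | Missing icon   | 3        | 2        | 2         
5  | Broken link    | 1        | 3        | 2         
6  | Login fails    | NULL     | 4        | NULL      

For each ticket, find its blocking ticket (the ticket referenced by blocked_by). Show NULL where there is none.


This is a self-join: tickets is joined to a second copy of itself, matching each row's blocked_by to another row's id. Use LEFT JOIN so rows with blocked_by=NULL are kept.
  - ticket 1 (Stale cache): blocked_by=NULL -> NULL
  - ticket 2 (Race condition): blocked_by=1 -> Stale cache
  - ticket 3 (Export error): blocked_by=NULL -> NULL
  - ticket 4 (Missing icon): blocked_by=2 -> Race condition
  - ticket 5 (Broken link): blocked_by=2 -> Race condition
  - ticket 6 (Login fails): blocked_by=NULL -> NULL

SQL:
SELECT a.title AS item, b.title AS blocked_by
FROM tickets a
LEFT JOIN tickets b ON a.blocked_by = b.id

Result:
item           | blocked_by    
---------------+---------------
Stale cache    | NULL          
Race condition | Stale cache   
Export error   | NULL          
Missing icon   | Race condition
Broken link    | Race condition
Login fails    | NULL          


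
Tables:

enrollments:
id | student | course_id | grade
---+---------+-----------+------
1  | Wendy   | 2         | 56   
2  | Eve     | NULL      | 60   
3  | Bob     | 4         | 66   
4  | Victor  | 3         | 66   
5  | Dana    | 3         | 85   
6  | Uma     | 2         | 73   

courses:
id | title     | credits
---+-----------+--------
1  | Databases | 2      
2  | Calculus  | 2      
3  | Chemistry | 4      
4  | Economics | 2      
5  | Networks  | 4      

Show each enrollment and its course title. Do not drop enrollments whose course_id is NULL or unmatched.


LEFT JOIN keeps every row from enrollments (the left table); where course_id has no match in courses, the course columns become NULL. Walk through each enrollment:
  - enrollment 1 (Wendy): course_id=2 -> matches Calculus
  - enrollment 2 (Eve): course_id=NULL, no match -> kept with NULL
  - enrollment 3 (Bob): course_id=4 -> matches Economics
  - enrollment 4 (Victor): course_id=3 -> matches Chemistry
  - enrollment 5 (Dana): course_id=3 -> matches Chemistry
  - enrollment 6 (Uma): course_id=2 -> matches Calculus
All 6 rows appear; 1 has NULL course.

SQL:
SELECT a.student, b.title AS course
FROM enrollments a
LEFT JOIN courses b ON a.course_id = b.id

Result:
student | course   
--------+----------
Wendy   | Calculus 
Eve     | NULL     
Bob     | Economics
Victor  | Chemistry
Dana    | Chemistry
Uma     | Calculus 


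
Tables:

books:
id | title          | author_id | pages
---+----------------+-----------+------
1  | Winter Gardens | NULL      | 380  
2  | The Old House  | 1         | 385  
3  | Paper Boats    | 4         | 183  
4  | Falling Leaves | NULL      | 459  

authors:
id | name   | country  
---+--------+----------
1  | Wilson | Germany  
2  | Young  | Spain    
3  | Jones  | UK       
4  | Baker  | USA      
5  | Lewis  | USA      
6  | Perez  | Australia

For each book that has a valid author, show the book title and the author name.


INNER JOIN keeps only books rows whose author_id matches an id in authors. Walk through each book:
  - book 1 (Winter Gardens): author_id=NULL, no match -> dropped
  - book 2 (The Old House): author_id=1 -> matches Wilson
  - book 3 (Paper Boats): author_id=4 -> matches Baker
  - book 4 (Falling Leaves): author_id=NULL, no match -> dropped
So 2 of 4 rows are dropped.

SQL:
SELECT a.title, b.name AS author
FROM books a
INNER JOIN authors b ON a.author_id = b.id

Result:
title         | author
--------------+-------
The Old House | Wilson
Paper Boats   | Baker 


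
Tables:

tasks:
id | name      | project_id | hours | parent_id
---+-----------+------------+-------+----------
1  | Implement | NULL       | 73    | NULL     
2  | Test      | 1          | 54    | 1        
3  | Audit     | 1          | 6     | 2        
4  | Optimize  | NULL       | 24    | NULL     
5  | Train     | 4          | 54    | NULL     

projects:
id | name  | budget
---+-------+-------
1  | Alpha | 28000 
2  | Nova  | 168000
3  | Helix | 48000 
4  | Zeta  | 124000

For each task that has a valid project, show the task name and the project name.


INNER JOIN keeps only tasks rows whose project_id matches an id in projects. Walk through each task:
  - task 1 (Implement): project_id=NULL, no match -> dropped
  - task 2 (Test): project_id=1 -> matches Alpha
  - task 3 (Audit): project_id=1 -> matches Alpha
  - task 4 (Optimize): project_id=NULL, no match -> dropped
  - task 5 (Train): project_id=4 -> matches Zeta
So 2 of 5 rows are dropped.

SQL:
SELECT a.name, b.name AS project
FROM tasks a
INNER JOIN projects b ON a.project_id = b.id

Result:
name  | project
------+--------
Test  | Alpha  
Audit | Alpha  
Train | Zeta   


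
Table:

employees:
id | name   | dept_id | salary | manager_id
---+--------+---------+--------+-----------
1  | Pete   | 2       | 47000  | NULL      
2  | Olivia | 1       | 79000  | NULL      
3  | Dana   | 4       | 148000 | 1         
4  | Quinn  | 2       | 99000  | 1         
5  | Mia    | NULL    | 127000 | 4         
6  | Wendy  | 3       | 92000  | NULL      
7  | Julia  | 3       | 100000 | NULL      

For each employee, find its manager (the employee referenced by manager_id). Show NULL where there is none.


This is a self-join: employees is joined to a second copy of itself, matching each row's manager_id to another row's id. Use LEFT JOIN so rows with manager_id=NULL are kept.
  - employee 1 (Pete): manager_id=NULL -> NULL
  - employee 2 (Olivia): manager_id=NULL -> NULL
  - employee 3 (Dana): manager_id=1 -> Pete
  - employee 4 (Quinn): manager_id=1 -> Pete
  - employee 5 (Mia): manager_id=4 -> Quinn
  - employee 6 (Wendy): manager_id=NULL -> NULL
  - employee 7 (Julia): manager_id=NULL -> NULL

SQL:
SELECT a.name AS item, b.name AS manager
FROM employees a
LEFT JOIN employees b ON a.manager_id = b.id

Result:
item   | manager
-------+--------
Pete   | NULL   
Olivia | NULL   
Dana   | Pete   
Quinn  | Pete   
Mia    | Quinn  
Wendy  | NULL   
Julia  | NULL   


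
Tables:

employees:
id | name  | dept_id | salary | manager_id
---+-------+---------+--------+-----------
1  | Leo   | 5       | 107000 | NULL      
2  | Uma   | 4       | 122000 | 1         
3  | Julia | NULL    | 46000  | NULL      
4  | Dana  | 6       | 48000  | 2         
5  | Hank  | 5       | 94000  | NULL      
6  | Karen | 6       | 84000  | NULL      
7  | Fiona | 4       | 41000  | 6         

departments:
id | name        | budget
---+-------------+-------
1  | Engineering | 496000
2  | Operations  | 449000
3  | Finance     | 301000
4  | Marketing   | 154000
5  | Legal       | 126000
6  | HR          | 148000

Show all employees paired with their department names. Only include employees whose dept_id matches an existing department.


INNER JOIN keeps only employees rows whose dept_id matches an id in departments. Walk through each employee:
  - employee 1 (Leo): dept_id=5 -> matches Legal
  - employee 2 (Uma): dept_id=4 -> matches Marketing
  - employee 3 (Julia): dept_id=NULL, no match -> dropped
  - employee 4 (Dana): dept_id=6 -> matches HR
  - employee 5 (Hank): dept_id=5 -> matches Legal
  - employee 6 (Karen): dept_id=6 -> matches HR
  - employee 7 (Fiona): dept_id=4 -> matches Marketing
So 1 of 7 rows is dropped.

SQL:
SELECT a.name, b.name AS department
FROM employees a
INNER JOIN departments b ON a.dept_id = b.id

Result:
name  | department
------+-----------
Leo   | Legal     
Uma   | Marketing 
Dana  | HR        
Hank  | Legal     
Karen | HR        
Fiona | Marketing 


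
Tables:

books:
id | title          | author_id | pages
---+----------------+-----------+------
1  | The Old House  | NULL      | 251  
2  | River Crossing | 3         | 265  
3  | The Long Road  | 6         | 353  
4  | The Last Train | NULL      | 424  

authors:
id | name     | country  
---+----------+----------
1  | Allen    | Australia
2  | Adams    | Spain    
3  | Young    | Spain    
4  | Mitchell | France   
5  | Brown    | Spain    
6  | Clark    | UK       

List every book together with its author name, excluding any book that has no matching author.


INNER JOIN keeps only books rows whose author_id matches an id in authors. Walk through each book:
  - book 1 (The Old House): author_id=NULL, no match -> dropped
  - book 2 (River Crossing): author_id=3 -> matches Young
  - book 3 (The Long Road): author_id=6 -> matches Clark
  - book 4 (The Last Train): author_id=NULL, no match -> dropped
So 2 of 4 rows are dropped.

SQL:
SELECT a.title, b.name AS author
FROM books a
INNER JOIN authors b ON a.author_id = b.id

Result:
title          | author
---------------+-------
River Crossing | Young 
The Long Road  | Clark 


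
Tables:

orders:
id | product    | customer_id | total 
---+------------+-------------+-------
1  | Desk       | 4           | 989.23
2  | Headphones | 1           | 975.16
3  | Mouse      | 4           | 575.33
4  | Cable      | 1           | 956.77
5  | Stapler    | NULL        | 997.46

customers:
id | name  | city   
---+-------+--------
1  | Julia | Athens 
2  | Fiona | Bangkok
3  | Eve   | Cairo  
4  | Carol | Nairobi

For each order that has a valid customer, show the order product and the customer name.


INNER JOIN keeps only orders rows whose customer_id matches an id in customers. Walk through each order:
  - order 1 (Desk): customer_id=4 -> matches Carol
  - order 2 (Headphones): customer_id=1 -> matches Julia
  - order 3 (Mouse): customer_id=4 -> matches Carol
  - order 4 (Cable): customer_id=1 -> matches Julia
  - order 5 (Stapler): customer_id=NULL, no match -> dropped
So 1 of 5 rows is dropped.

SQL:
SELECT a.product, b.name AS customer
FROM orders a
INNER JOIN customers b ON a.customer_id = b.id

Result:
product    | customer
-----------+---------
Desk       | Carol   
Headphones | Julia   
Mouse      | Carol   
Cable      | Julia   


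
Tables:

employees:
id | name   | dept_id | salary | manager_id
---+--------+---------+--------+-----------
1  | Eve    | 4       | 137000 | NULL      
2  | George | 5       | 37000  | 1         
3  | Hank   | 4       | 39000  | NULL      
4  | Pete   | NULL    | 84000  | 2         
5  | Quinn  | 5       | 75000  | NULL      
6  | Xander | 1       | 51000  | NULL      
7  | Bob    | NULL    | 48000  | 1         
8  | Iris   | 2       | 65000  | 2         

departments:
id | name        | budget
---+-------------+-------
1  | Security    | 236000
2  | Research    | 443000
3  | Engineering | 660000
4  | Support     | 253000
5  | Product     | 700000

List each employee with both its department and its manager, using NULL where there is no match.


Two LEFT JOINs from the same base table employees: one to departments via dept_id, one to employees itself via manager_id. Both are LEFT so every employee is preserved.
Match against departments:
  - employee 1 (Eve): dept_id=4 -> matches Support
  - employee 2 (George): dept_id=5 -> matches Product
  - employee 3 (Hank): dept_id=4 -> matches Support
  - employee 4 (Pete): dept_id=NULL, no match -> kept with NULL
  - employee 5 (Quinn): dept_id=5 -> matches Product
  - employee 6 (Xander): dept_id=1 -> matches Security
  - employee 7 (Bob): dept_id=NULL, no match -> kept with NULL
  - employee 8 (Iris): dept_id=2 -> matches Research
Match against employees (self):
  - employee 1 (Eve): manager_id=NULL -> NULL
  - employee 2 (George): manager_id=1 -> Eve
  - employee 3 (Hank): manager_id=NULL -> NULL
  - employee 4 (Pete): manager_id=2 -> George
  - employee 5 (Quinn): manager_id=NULL -> NULL
  - employee 6 (Xander): manager_id=NULL -> NULL
  - employee 7 (Bob): manager_id=1 -> Eve
  - employee 8 (Iris): manager_id=2 -> George

SQL:
SELECT a.name, b.name AS department, c.name AS manager
FROM employees a
LEFT JOIN departments b ON a.dept_id = b.id
LEFT JOIN employees c ON a.manager_id = c.id

Result:
name   | department | manager
-------+------------+--------
Eve    | Support    | NULL   
George | Product    | Eve    
Hank   | Support    | NULL   
Pete   | NULL       | George 
Quinn  | Product    | NULL   
Xander | Security   | NULL   
Bob    | NULL       | Eve    
Iris   | Research   | George 


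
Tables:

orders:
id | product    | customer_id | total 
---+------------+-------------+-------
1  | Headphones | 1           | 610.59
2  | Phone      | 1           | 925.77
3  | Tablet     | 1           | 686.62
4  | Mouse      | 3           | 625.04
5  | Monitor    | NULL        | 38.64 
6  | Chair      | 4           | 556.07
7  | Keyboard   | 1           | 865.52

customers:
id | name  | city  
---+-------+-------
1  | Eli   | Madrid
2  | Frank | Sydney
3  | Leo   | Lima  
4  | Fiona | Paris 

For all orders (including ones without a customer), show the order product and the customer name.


LEFT JOIN keeps every row from orders (the left table); where customer_id has no match in customers, the customer columns become NULL. Walk through each order:
  - order 1 (Headphones): customer_id=1 -> matches Eli
  - order 2 (Phone): customer_id=1 -> matches Eli
  - order 3 (Tablet): customer_id=1 -> matches Eli
  - order 4 (Mouse): customer_id=3 -> matches Leo
  - order 5 (Monitor): customer_id=NULL, no match -> kept with NULL
  - order 6 (Chair): customer_id=4 -> matches Fiona
  - order 7 (Keyboard): customer_id=1 -> matches Eli
All 7 rows appear; 1 has NULL customer.

SQL:
SELECT a.product, b.name AS customer
FROM orders a
LEFT JOIN customers b ON a.customer_id = b.id

Result:
product    | customer
-----------+---------
Headphones | Eli     
Phone      | Eli     
Tablet     | Eli     
Mouse      | Leo     
Monitor    | NULL    
Chair      | Fiona   
Keyboard   | Eli     


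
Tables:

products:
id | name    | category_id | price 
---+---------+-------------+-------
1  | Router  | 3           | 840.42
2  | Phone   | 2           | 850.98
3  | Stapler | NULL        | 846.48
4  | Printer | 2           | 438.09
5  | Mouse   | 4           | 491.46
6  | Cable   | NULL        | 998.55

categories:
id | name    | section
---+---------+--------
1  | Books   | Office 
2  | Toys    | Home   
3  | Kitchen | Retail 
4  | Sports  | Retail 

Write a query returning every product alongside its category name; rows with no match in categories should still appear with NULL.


LEFT JOIN keeps every row from products (the left table); where category_id has no match in categories, the category columns become NULL. Walk through each product:
  - product 1 (Router): category_id=3 -> matches Kitchen
  - product 2 (Phone): category_id=2 -> matches Toys
  - product 3 (Stapler): category_id=NULL, no match -> kept with NULL
  - product 4 (Printer): category_id=2 -> matches Toys
  - product 5 (Mouse): category_id=4 -> matches Sports
  - product 6 (Cable): category_id=NULL, no match -> kept with NULL
All 6 rows appear; 2 have NULL category.

SQL:
SELECT a.name, b.name AS category
FROM products a
LEFT JOIN categories b ON a.category_id = b.id

Result:
name    | category
--------+---------
Router  | Kitchen 
Phone   | Toys    
Stapler | NULL    
Printer | Toys    
Mouse   | Sports  
Cable   | NULL    


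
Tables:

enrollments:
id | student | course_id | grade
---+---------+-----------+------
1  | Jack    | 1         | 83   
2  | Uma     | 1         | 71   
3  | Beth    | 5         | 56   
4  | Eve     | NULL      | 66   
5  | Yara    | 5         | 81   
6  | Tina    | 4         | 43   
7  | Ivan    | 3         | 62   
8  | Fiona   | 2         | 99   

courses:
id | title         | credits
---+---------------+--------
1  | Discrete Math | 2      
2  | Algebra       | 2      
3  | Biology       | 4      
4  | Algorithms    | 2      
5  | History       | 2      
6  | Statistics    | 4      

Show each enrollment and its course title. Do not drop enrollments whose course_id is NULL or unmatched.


LEFT JOIN keeps every row from enrollments (the left table); where course_id has no match in courses, the course columns become NULL. Walk through each enrollment:
  - enrollment 1 (Jack): course_id=1 -> matches Discrete Math
  - enrollment 2 (Uma): course_id=1 -> matches Discrete Math
  - enrollment 3 (Beth): course_id=5 -> matches History
  - enrollment 4 (Eve): course_id=NULL, no match -> kept with NULL
  - enrollment 5 (Yara): course_id=5 -> matches History
  - enrollment 6 (Tina): course_id=4 -> matches Algorithms
  - enrollment 7 (Ivan): course_id=3 -> matches Biology
  - enrollment 8 (Fiona): course_id=2 -> matches Algebra
All 8 rows appear; 1 has NULL course.

SQL:
SELECT a.student, b.title AS course
FROM enrollments a
LEFT JOIN courses b ON a.course_id = b.id

Result:
student | course       
--------+--------------
Jack    | Discrete Math
Uma     | Discrete Math
Beth    | History      
Eve     | NULL         
Yara    | History      
Tina    | Algorithms   
Ivan    | Biology      
Fiona   | Algebra      


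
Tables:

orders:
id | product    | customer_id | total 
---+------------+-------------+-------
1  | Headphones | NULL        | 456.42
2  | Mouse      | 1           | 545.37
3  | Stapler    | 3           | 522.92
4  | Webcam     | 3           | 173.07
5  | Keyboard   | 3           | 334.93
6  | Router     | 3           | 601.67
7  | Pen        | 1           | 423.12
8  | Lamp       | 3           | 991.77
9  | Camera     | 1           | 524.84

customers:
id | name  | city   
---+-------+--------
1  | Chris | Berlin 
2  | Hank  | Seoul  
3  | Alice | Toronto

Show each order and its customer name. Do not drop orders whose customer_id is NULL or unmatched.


LEFT JOIN keeps every row from orders (the left table); where customer_id has no match in customers, the customer columns become NULL. Walk through each order:
  - order 1 (Headphones): customer_id=NULL, no match -> kept with NULL
  - order 2 (Mouse): customer_id=1 -> matches Chris
  - order 3 (Stapler): customer_id=3 -> matches Alice
  - order 4 (Webcam): customer_id=3 -> matches Alice
  - order 5 (Keyboard): customer_id=3 -> matches Alice
  - order 6 (Router): customer_id=3 -> matches Alice
  - order 7 (Pen): customer_id=1 -> matches Chris
  - order 8 (Lamp): customer_id=3 -> matches Alice
  - order 9 (Camera): customer_id=1 -> matches Chris
All 9 rows appear; 1 has NULL customer.

SQL:
SELECT a.product, b.name AS customer
FROM orders a
LEFT JOIN customers b ON a.customer_id = b.id

Result:
product    | customer
-----------+---------
Headphones | NULL    
Mouse      | Chris   
Stapler    | Alice   
Webcam     | Alice   
Keyboard   | Alice   
Router     | Alice   
Pen        | Chris   
Lamp       | Alice   
Camera     | Chris   


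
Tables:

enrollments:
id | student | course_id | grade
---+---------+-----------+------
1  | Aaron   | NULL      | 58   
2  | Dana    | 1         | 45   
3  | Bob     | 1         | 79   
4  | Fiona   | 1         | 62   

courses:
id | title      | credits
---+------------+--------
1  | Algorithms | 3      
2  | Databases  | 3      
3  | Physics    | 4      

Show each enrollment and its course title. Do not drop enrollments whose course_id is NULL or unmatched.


LEFT JOIN keeps every row from enrollments (the left table); where course_id has no match in courses, the course columns become NULL. Walk through each enrollment:
  - enrollment 1 (Aaron): course_id=NULL, no match -> kept with NULL
  - enrollment 2 (Dana): course_id=1 -> matches Algorithms
  - enrollment 3 (Bob): course_id=1 -> matches Algorithms
  - enrollment 4 (Fiona): course_id=1 -> matches Algorithms
All 4 rows appear; 1 has NULL course.

SQL:
SELECT a.student, b.title AS course
FROM enrollments a
LEFT JOIN courses b ON a.course_id = b.id

Result:
student | course    
--------+-----------
Aaron   | NULL      
Dana    | Algorithms
Bob     | Algorithms
Fiona   | Algorithms


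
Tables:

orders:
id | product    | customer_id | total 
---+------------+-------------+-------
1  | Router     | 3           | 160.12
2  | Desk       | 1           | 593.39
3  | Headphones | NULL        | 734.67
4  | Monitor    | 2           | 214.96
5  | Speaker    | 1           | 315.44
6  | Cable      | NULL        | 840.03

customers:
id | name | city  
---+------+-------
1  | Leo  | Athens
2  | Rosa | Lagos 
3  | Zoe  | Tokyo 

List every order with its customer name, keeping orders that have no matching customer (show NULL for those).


LEFT JOIN keeps every row from orders (the left table); where customer_id has no match in customers, the customer columns become NULL. Walk through each order:
  - order 1 (Router): customer_id=3 -> matches Zoe
  - order 2 (Desk): customer_id=1 -> matches Leo
  - order 3 (Headphones): customer_id=NULL, no match -> kept with NULL
  - order 4 (Monitor): customer_id=2 -> matches Rosa
  - order 5 (Speaker): customer_id=1 -> matches Leo
  - order 6 (Cable): customer_id=NULL, no match -> kept with NULL
All 6 rows appear; 2 have NULL customer.

SQL:
SELECT a.product, b.name AS customer
FROM orders a
LEFT JOIN customers b ON a.customer_id = b.id

Result:
product    | customer
-----------+---------
Router     | Zoe     
Desk       | Leo     
Headphones | NULL    
Monitor    | Rosa    
Speaker    | Leo     
Cable      | NULL    


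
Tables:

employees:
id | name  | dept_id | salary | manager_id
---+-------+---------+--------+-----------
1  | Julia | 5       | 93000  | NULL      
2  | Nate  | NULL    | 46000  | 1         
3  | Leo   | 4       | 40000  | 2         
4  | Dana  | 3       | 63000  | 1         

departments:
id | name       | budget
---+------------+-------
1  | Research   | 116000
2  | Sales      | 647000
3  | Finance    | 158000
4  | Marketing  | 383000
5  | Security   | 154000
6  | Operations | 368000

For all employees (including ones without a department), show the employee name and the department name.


LEFT JOIN keeps every row from employees (the left table); where dept_id has no match in departments, the department columns become NULL. Walk through each employee:
  - employee 1 (Julia): dept_id=5 -> matches Security
  - employee 2 (Nate): dept_id=NULL, no match -> kept with NULL
  - employee 3 (Leo): dept_id=4 -> matches Marketing
  - employee 4 (Dana): dept_id=3 -> matches Finance
All 4 rows appear; 1 has NULL department.

SQL:
SELECT a.name, b.name AS department
FROM employees a
LEFT JOIN departments b ON a.dept_id = b.id

Result:
name  | department
------+-----------
Julia | Security  
Nate  | NULL      
Leo   | Marketing 
Dana  | Finance   
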